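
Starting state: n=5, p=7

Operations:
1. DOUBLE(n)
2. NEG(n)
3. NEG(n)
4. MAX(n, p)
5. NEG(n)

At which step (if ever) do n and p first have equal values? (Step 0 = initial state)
Never

n and p never become equal during execution.

Comparing values at each step:
Initial: n=5, p=7
After step 1: n=10, p=7
After step 2: n=-10, p=7
After step 3: n=10, p=7
After step 4: n=10, p=7
After step 5: n=-10, p=7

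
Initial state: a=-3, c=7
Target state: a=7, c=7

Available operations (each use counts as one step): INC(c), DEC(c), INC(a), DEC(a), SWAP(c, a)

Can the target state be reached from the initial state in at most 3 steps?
No

The target state cannot be reached within 3 steps.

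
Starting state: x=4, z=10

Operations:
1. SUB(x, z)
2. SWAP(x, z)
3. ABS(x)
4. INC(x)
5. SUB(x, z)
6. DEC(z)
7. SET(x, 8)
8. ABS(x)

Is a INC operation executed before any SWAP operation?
No

First INC: step 4
First SWAP: step 2
Since 4 > 2, SWAP comes first.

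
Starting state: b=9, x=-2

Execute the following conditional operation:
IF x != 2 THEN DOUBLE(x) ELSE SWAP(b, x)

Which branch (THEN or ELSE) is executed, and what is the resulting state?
Branch: THEN, Final state: b=9, x=-4

Evaluating condition: x != 2
x = -2
Condition is True, so THEN branch executes
After DOUBLE(x): b=9, x=-4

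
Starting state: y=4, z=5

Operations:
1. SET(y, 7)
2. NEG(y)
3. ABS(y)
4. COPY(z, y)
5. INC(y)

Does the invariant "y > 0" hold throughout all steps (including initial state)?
No, violated after step 2

The invariant is violated after step 2.

State at each step:
Initial: y=4, z=5
After step 1: y=7, z=5
After step 2: y=-7, z=5
After step 3: y=7, z=5
After step 4: y=7, z=7
After step 5: y=8, z=7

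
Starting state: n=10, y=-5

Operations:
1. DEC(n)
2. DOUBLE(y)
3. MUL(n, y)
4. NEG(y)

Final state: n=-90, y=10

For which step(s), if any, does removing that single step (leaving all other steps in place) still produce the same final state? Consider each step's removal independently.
None - removing any single step changes the final result

Testing removal of each single step:
Without step 1: final = n=-100, y=10 (different)
Without step 2: final = n=-45, y=5 (different)
Without step 3: final = n=9, y=10 (different)
Without step 4: final = n=-90, y=-10 (different)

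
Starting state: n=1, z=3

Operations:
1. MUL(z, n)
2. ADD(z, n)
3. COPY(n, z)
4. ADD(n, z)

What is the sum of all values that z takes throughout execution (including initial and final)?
18

Values of z at each step:
Initial: z = 3
After step 1: z = 3
After step 2: z = 4
After step 3: z = 4
After step 4: z = 4
Sum = 3 + 3 + 4 + 4 + 4 = 18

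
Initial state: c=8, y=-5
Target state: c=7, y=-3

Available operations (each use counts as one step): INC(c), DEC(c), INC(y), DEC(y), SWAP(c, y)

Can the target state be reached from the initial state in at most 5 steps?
Yes

Path (3 steps): DEC(c) → INC(y) → INC(y)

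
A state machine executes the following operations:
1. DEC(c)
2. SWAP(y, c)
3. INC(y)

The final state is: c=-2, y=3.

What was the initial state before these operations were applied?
c=3, y=-2

Working backwards:
Final state: c=-2, y=3
Before step 3 (INC(y)): c=-2, y=2
Before step 2 (SWAP(y, c)): c=2, y=-2
Before step 1 (DEC(c)): c=3, y=-2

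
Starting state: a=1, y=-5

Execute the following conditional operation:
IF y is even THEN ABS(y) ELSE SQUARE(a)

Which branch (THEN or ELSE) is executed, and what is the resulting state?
Branch: ELSE, Final state: a=1, y=-5

Evaluating condition: y is even
Condition is False, so ELSE branch executes
After SQUARE(a): a=1, y=-5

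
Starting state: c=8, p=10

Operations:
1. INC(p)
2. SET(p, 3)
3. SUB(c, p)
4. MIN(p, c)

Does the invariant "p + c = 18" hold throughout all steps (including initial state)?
No, violated after step 1

The invariant is violated after step 1.

State at each step:
Initial: c=8, p=10
After step 1: c=8, p=11
After step 2: c=8, p=3
After step 3: c=5, p=3
After step 4: c=5, p=3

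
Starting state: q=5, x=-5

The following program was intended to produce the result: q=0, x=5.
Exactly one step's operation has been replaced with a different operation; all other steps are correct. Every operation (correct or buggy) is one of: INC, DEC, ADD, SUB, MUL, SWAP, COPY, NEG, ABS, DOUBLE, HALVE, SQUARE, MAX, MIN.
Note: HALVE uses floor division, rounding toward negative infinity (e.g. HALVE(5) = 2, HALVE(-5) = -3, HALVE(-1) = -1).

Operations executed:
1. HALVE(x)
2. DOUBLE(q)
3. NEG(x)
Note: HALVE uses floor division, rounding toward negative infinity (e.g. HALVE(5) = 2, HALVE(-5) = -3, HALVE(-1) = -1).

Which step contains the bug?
Step 1

Trace with buggy code:
Initial: q=5, x=-5
After step 1: q=5, x=-3
After step 2: q=10, x=-3
After step 3: q=10, x=3
Actual final q=10, x=3 ≠ expected q=0, x=5.
Step 1 is the only position where a single-operation replacement can produce the expected result.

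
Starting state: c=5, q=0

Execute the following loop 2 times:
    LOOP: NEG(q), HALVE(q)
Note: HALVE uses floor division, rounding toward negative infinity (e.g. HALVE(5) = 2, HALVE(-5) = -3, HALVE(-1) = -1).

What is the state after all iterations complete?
c=5, q=0

Iteration trace:
Start: c=5, q=0
After iteration 1: c=5, q=0
After iteration 2: c=5, q=0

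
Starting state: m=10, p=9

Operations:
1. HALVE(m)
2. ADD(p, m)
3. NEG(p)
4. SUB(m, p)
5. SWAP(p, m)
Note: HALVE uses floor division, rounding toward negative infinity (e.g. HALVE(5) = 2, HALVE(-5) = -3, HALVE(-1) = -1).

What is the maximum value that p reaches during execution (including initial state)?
19

Values of p at each step:
Initial: p = 9
After step 1: p = 9
After step 2: p = 14
After step 3: p = -14
After step 4: p = -14
After step 5: p = 19 ← maximum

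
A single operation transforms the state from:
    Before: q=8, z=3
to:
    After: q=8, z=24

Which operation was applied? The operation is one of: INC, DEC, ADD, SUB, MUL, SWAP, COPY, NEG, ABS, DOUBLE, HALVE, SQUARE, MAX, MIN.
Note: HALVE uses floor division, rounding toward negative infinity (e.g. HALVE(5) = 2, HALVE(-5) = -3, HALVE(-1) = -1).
MUL(z, q)

Analyzing the change:
Before: q=8, z=3
After: q=8, z=24
Variable z changed from 3 to 24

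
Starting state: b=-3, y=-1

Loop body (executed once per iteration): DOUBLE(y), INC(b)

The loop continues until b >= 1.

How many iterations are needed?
4

Tracing iterations:
Initial: b=-3, y=-1
After iteration 1: b=-2, y=-2
After iteration 2: b=-1, y=-4
After iteration 3: b=0, y=-8
After iteration 4: b=1, y=-16
b >= 1 now holds, so the loop exits after 4 iterations.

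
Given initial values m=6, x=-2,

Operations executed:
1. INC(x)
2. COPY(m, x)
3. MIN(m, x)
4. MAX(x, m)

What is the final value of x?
x = -1

Tracing execution:
Step 1: INC(x) → x = -1
Step 2: COPY(m, x) → x = -1
Step 3: MIN(m, x) → x = -1
Step 4: MAX(x, m) → x = -1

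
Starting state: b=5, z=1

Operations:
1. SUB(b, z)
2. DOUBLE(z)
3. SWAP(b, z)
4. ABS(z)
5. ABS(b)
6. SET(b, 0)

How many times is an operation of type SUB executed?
1

Counting SUB operations:
Step 1: SUB(b, z) ← SUB
Total: 1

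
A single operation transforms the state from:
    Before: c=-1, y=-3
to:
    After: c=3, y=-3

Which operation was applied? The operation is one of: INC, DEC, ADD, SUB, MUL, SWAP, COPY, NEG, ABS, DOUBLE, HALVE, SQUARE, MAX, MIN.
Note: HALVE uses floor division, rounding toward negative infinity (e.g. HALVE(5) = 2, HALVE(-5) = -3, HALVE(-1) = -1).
MUL(c, y)

Analyzing the change:
Before: c=-1, y=-3
After: c=3, y=-3
Variable c changed from -1 to 3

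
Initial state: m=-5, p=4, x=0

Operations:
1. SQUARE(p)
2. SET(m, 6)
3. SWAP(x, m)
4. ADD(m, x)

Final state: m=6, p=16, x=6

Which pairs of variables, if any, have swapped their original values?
None

Comparing initial and final values:
x: 0 → 6
p: 4 → 16
m: -5 → 6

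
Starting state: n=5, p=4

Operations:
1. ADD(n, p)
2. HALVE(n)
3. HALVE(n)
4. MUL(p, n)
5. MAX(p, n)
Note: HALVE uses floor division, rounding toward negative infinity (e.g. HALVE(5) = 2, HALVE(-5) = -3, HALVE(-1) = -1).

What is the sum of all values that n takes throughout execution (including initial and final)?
24

Values of n at each step:
Initial: n = 5
After step 1: n = 9
After step 2: n = 4
After step 3: n = 2
After step 4: n = 2
After step 5: n = 2
Sum = 5 + 9 + 4 + 2 + 2 + 2 = 24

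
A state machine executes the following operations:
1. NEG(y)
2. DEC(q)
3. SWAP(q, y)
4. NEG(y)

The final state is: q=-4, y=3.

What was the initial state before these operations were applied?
q=-2, y=4

Working backwards:
Final state: q=-4, y=3
Before step 4 (NEG(y)): q=-4, y=-3
Before step 3 (SWAP(q, y)): q=-3, y=-4
Before step 2 (DEC(q)): q=-2, y=-4
Before step 1 (NEG(y)): q=-2, y=4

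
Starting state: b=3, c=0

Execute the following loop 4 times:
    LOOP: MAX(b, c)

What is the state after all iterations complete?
b=3, c=0

Iteration trace:
Start: b=3, c=0
After iteration 1: b=3, c=0
After iteration 2: b=3, c=0
After iteration 3: b=3, c=0
After iteration 4: b=3, c=0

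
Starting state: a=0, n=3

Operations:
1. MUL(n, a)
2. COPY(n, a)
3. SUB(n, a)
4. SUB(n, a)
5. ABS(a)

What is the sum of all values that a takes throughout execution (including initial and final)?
0

Values of a at each step:
Initial: a = 0
After step 1: a = 0
After step 2: a = 0
After step 3: a = 0
After step 4: a = 0
After step 5: a = 0
Sum = 0 + 0 + 0 + 0 + 0 + 0 = 0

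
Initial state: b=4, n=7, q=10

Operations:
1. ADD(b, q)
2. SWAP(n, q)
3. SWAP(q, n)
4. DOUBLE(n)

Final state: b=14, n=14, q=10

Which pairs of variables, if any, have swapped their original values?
None

Comparing initial and final values:
n: 7 → 14
q: 10 → 10
b: 4 → 14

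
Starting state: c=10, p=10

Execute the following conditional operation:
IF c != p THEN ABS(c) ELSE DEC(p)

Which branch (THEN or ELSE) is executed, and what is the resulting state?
Branch: ELSE, Final state: c=10, p=9

Evaluating condition: c != p
c = 10, p = 10
Condition is False, so ELSE branch executes
After DEC(p): c=10, p=9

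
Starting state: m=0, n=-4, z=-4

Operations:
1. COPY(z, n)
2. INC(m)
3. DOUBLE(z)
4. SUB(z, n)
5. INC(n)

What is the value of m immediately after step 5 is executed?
m = 1

Tracing m through execution:
Initial: m = 0
After step 1 (COPY(z, n)): m = 0
After step 2 (INC(m)): m = 1
After step 3 (DOUBLE(z)): m = 1
After step 4 (SUB(z, n)): m = 1
After step 5 (INC(n)): m = 1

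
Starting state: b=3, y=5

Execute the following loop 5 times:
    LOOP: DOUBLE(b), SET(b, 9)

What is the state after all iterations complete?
b=9, y=5

Iteration trace:
Start: b=3, y=5
After iteration 1: b=9, y=5
After iteration 2: b=9, y=5
After iteration 3: b=9, y=5
After iteration 4: b=9, y=5
After iteration 5: b=9, y=5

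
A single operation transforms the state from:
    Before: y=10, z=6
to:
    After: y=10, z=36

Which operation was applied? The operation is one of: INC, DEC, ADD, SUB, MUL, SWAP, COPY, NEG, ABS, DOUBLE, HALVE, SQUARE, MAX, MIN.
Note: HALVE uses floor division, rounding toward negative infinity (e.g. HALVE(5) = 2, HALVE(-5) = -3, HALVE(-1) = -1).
SQUARE(z)

Analyzing the change:
Before: y=10, z=6
After: y=10, z=36
Variable z changed from 6 to 36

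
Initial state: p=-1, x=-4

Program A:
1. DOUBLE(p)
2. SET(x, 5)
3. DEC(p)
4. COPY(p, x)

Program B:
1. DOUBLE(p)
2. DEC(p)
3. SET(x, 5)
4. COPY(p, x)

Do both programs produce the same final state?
Yes

Program A final state: p=5, x=5
Program B final state: p=5, x=5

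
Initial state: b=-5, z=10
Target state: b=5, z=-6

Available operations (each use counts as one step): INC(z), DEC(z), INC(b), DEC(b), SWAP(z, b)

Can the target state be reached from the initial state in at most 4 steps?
No

The target state cannot be reached within 4 steps.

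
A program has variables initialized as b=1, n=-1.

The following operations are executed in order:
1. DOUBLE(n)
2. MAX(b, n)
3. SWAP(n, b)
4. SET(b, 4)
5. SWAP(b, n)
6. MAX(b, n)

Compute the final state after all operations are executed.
{b: 4, n: 4}

Step-by-step execution:
Initial: b=1, n=-1
After step 1 (DOUBLE(n)): b=1, n=-2
After step 2 (MAX(b, n)): b=1, n=-2
After step 3 (SWAP(n, b)): b=-2, n=1
After step 4 (SET(b, 4)): b=4, n=1
After step 5 (SWAP(b, n)): b=1, n=4
After step 6 (MAX(b, n)): b=4, n=4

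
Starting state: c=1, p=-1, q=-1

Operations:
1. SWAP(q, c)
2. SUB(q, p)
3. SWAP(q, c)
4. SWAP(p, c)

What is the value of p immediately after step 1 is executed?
p = -1

Tracing p through execution:
Initial: p = -1
After step 1 (SWAP(q, c)): p = -1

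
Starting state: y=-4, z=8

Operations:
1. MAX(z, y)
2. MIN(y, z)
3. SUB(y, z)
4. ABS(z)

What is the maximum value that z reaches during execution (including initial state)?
8

Values of z at each step:
Initial: z = 8 ← maximum
After step 1: z = 8
After step 2: z = 8
After step 3: z = 8
After step 4: z = 8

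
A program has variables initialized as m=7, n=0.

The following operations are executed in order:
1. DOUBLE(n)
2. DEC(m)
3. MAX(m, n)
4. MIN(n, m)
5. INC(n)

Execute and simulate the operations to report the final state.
{m: 6, n: 1}

Step-by-step execution:
Initial: m=7, n=0
After step 1 (DOUBLE(n)): m=7, n=0
After step 2 (DEC(m)): m=6, n=0
After step 3 (MAX(m, n)): m=6, n=0
After step 4 (MIN(n, m)): m=6, n=0
After step 5 (INC(n)): m=6, n=1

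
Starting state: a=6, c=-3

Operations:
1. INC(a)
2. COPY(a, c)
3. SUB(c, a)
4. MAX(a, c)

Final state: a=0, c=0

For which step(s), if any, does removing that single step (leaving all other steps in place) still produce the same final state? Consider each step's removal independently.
Step(s) 1

Testing removal of each single step:
Without step 1: final = a=0, c=0 (same)
Without step 2: final = a=7, c=-10 (different)
Without step 3: final = a=-3, c=-3 (different)
Without step 4: final = a=-3, c=0 (different)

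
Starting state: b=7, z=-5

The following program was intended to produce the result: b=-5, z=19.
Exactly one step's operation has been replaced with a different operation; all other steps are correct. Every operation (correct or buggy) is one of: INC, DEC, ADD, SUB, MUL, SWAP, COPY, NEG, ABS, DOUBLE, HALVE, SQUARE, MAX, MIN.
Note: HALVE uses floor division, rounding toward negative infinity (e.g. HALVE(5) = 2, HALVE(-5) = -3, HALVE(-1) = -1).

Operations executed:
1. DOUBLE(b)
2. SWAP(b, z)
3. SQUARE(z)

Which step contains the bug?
Step 3

Trace with buggy code:
Initial: b=7, z=-5
After step 1: b=14, z=-5
After step 2: b=-5, z=14
After step 3: b=-5, z=196
Actual final b=-5, z=196 ≠ expected b=-5, z=19.
Step 3 is the only position where a single-operation replacement can produce the expected result.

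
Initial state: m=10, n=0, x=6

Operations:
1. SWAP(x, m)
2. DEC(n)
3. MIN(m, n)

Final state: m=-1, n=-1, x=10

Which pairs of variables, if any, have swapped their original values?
None

Comparing initial and final values:
x: 6 → 10
m: 10 → -1
n: 0 → -1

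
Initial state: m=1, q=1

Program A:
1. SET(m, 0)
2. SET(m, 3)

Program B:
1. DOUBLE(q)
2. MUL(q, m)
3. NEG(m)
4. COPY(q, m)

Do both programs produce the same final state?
No

Program A final state: m=3, q=1
Program B final state: m=-1, q=-1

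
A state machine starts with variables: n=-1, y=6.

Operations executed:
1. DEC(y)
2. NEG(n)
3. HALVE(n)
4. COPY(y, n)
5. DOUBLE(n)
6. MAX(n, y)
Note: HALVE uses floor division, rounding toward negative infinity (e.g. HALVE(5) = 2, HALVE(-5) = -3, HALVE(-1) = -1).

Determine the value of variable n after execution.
n = 0

Tracing execution:
Step 1: DEC(y) → n = -1
Step 2: NEG(n) → n = 1
Step 3: HALVE(n) → n = 0
Step 4: COPY(y, n) → n = 0
Step 5: DOUBLE(n) → n = 0
Step 6: MAX(n, y) → n = 0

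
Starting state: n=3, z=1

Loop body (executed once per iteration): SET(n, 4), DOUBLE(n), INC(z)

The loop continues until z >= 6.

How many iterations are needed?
5

Tracing iterations:
Initial: n=3, z=1
After iteration 1: n=8, z=2
After iteration 2: n=8, z=3
After iteration 3: n=8, z=4
After iteration 4: n=8, z=5
After iteration 5: n=8, z=6
z >= 6 now holds, so the loop exits after 5 iterations.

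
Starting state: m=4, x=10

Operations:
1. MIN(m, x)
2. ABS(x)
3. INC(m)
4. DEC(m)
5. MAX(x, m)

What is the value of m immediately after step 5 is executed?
m = 4

Tracing m through execution:
Initial: m = 4
After step 1 (MIN(m, x)): m = 4
After step 2 (ABS(x)): m = 4
After step 3 (INC(m)): m = 5
After step 4 (DEC(m)): m = 4
After step 5 (MAX(x, m)): m = 4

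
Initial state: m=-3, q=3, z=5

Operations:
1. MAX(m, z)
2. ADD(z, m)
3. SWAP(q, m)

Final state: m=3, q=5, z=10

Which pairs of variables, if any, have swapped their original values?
None

Comparing initial and final values:
m: -3 → 3
z: 5 → 10
q: 3 → 5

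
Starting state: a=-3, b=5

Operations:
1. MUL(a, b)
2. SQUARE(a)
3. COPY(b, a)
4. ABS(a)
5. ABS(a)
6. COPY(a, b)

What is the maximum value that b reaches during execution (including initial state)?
225

Values of b at each step:
Initial: b = 5
After step 1: b = 5
After step 2: b = 5
After step 3: b = 225 ← maximum
After step 4: b = 225
After step 5: b = 225
After step 6: b = 225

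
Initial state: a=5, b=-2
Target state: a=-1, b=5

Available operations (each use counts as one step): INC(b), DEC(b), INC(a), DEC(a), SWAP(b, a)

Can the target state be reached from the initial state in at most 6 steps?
Yes

Path (2 steps): INC(b) → SWAP(b, a)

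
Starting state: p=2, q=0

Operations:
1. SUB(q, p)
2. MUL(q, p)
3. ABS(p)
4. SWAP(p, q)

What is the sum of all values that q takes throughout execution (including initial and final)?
-8

Values of q at each step:
Initial: q = 0
After step 1: q = -2
After step 2: q = -4
After step 3: q = -4
After step 4: q = 2
Sum = 0 + -2 + -4 + -4 + 2 = -8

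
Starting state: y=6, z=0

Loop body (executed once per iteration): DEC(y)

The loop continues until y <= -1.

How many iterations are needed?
7

Tracing iterations:
Initial: y=6, z=0
After iteration 1: y=5, z=0
After iteration 2: y=4, z=0
After iteration 3: y=3, z=0
After iteration 4: y=2, z=0
After iteration 5: y=1, z=0
After iteration 6: y=0, z=0
After iteration 7: y=-1, z=0
y <= -1 now holds, so the loop exits after 7 iterations.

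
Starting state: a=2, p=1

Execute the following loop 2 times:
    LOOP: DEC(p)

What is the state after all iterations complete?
a=2, p=-1

Iteration trace:
Start: a=2, p=1
After iteration 1: a=2, p=0
After iteration 2: a=2, p=-1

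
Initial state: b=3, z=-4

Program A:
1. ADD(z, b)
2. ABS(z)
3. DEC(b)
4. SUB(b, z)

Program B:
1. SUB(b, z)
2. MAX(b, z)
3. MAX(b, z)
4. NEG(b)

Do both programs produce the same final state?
No

Program A final state: b=1, z=1
Program B final state: b=-7, z=-4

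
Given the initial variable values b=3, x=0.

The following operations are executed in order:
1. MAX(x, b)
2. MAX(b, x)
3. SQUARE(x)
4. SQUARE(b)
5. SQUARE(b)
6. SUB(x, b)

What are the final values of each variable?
{b: 81, x: -72}

Step-by-step execution:
Initial: b=3, x=0
After step 1 (MAX(x, b)): b=3, x=3
After step 2 (MAX(b, x)): b=3, x=3
After step 3 (SQUARE(x)): b=3, x=9
After step 4 (SQUARE(b)): b=9, x=9
After step 5 (SQUARE(b)): b=81, x=9
After step 6 (SUB(x, b)): b=81, x=-72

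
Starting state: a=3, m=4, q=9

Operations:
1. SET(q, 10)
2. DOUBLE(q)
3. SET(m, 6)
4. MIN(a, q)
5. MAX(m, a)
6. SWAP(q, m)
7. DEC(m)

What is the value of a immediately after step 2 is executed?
a = 3

Tracing a through execution:
Initial: a = 3
After step 1 (SET(q, 10)): a = 3
After step 2 (DOUBLE(q)): a = 3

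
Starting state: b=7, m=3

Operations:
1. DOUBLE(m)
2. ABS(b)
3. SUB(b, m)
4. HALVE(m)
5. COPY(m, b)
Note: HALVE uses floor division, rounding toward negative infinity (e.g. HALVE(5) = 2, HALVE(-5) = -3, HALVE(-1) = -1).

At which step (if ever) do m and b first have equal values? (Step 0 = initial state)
Step 5

m and b first become equal after step 5.

Comparing values at each step:
Initial: m=3, b=7
After step 1: m=6, b=7
After step 2: m=6, b=7
After step 3: m=6, b=1
After step 4: m=3, b=1
After step 5: m=1, b=1 ← equal!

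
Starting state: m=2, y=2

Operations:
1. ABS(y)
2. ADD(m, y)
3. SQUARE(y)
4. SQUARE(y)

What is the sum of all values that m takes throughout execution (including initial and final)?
16

Values of m at each step:
Initial: m = 2
After step 1: m = 2
After step 2: m = 4
After step 3: m = 4
After step 4: m = 4
Sum = 2 + 2 + 4 + 4 + 4 = 16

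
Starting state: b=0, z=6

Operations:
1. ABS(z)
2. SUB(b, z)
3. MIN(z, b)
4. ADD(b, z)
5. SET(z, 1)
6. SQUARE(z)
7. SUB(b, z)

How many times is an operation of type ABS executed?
1

Counting ABS operations:
Step 1: ABS(z) ← ABS
Total: 1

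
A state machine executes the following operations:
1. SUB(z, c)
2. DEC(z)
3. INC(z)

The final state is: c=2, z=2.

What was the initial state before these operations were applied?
c=2, z=4

Working backwards:
Final state: c=2, z=2
Before step 3 (INC(z)): c=2, z=1
Before step 2 (DEC(z)): c=2, z=2
Before step 1 (SUB(z, c)): c=2, z=4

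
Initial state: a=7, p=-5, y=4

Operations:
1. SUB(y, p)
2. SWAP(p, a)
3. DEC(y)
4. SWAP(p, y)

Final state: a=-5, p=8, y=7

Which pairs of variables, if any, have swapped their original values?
None

Comparing initial and final values:
p: -5 → 8
a: 7 → -5
y: 4 → 7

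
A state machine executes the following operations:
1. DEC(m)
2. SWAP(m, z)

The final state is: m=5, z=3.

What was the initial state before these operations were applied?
m=4, z=5

Working backwards:
Final state: m=5, z=3
Before step 2 (SWAP(m, z)): m=3, z=5
Before step 1 (DEC(m)): m=4, z=5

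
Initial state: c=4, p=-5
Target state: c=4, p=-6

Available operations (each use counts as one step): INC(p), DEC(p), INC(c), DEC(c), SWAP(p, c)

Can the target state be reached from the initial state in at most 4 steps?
Yes

Path (1 step): DEC(p)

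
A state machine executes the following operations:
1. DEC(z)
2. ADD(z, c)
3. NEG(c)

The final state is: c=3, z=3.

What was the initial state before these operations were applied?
c=-3, z=7

Working backwards:
Final state: c=3, z=3
Before step 3 (NEG(c)): c=-3, z=3
Before step 2 (ADD(z, c)): c=-3, z=6
Before step 1 (DEC(z)): c=-3, z=7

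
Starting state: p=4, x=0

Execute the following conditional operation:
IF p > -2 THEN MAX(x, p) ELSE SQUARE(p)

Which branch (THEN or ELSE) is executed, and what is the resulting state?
Branch: THEN, Final state: p=4, x=4

Evaluating condition: p > -2
p = 4
Condition is True, so THEN branch executes
After MAX(x, p): p=4, x=4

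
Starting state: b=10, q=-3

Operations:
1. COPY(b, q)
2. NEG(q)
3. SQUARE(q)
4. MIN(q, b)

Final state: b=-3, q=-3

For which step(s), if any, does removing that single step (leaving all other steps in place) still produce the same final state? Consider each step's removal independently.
Step(s) 2, 3

Testing removal of each single step:
Without step 1: final = b=10, q=9 (different)
Without step 2: final = b=-3, q=-3 (same)
Without step 3: final = b=-3, q=-3 (same)
Without step 4: final = b=-3, q=9 (different)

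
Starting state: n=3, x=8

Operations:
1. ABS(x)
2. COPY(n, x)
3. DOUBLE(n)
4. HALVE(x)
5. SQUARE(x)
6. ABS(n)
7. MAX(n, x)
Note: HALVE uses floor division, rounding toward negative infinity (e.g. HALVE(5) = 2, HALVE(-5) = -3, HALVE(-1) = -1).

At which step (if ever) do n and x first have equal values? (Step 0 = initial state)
Step 2

n and x first become equal after step 2.

Comparing values at each step:
Initial: n=3, x=8
After step 1: n=3, x=8
After step 2: n=8, x=8 ← equal!
After step 3: n=16, x=8
After step 4: n=16, x=4
After step 5: n=16, x=16 ← equal!
After step 6: n=16, x=16 ← equal!
After step 7: n=16, x=16 ← equal!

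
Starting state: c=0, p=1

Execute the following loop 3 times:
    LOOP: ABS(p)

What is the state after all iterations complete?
c=0, p=1

Iteration trace:
Start: c=0, p=1
After iteration 1: c=0, p=1
After iteration 2: c=0, p=1
After iteration 3: c=0, p=1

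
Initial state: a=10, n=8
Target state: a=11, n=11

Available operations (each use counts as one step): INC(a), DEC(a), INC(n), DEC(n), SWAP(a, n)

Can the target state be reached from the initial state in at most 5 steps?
Yes

Path (4 steps): INC(a) → INC(n) → INC(n) → INC(n)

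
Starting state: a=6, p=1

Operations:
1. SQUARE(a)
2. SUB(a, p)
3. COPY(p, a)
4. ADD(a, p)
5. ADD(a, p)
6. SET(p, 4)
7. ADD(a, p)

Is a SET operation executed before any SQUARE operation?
No

First SET: step 6
First SQUARE: step 1
Since 6 > 1, SQUARE comes first.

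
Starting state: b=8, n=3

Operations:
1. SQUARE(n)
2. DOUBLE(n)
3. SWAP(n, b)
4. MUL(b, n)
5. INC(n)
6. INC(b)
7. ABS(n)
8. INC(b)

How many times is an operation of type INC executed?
3

Counting INC operations:
Step 5: INC(n) ← INC
Step 6: INC(b) ← INC
Step 8: INC(b) ← INC
Total: 3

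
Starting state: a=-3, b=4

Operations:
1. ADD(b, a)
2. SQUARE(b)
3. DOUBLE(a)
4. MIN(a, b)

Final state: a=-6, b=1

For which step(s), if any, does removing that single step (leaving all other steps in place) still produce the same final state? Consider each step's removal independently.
Step(s) 2, 4

Testing removal of each single step:
Without step 1: final = a=-6, b=16 (different)
Without step 2: final = a=-6, b=1 (same)
Without step 3: final = a=-3, b=1 (different)
Without step 4: final = a=-6, b=1 (same)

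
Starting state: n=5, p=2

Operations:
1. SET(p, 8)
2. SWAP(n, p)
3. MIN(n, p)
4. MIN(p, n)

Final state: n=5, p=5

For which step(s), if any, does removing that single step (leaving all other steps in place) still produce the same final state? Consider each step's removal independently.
Step(s) 2, 4

Testing removal of each single step:
Without step 1: final = n=2, p=2 (different)
Without step 2: final = n=5, p=5 (same)
Without step 3: final = n=8, p=5 (different)
Without step 4: final = n=5, p=5 (same)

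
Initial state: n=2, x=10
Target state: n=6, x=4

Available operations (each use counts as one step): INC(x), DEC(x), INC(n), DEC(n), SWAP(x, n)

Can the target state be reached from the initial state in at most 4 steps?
No

The target state cannot be reached within 4 steps.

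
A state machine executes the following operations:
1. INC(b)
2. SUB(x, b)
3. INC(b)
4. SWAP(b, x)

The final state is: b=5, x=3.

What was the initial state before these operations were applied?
b=1, x=7

Working backwards:
Final state: b=5, x=3
Before step 4 (SWAP(b, x)): b=3, x=5
Before step 3 (INC(b)): b=2, x=5
Before step 2 (SUB(x, b)): b=2, x=7
Before step 1 (INC(b)): b=1, x=7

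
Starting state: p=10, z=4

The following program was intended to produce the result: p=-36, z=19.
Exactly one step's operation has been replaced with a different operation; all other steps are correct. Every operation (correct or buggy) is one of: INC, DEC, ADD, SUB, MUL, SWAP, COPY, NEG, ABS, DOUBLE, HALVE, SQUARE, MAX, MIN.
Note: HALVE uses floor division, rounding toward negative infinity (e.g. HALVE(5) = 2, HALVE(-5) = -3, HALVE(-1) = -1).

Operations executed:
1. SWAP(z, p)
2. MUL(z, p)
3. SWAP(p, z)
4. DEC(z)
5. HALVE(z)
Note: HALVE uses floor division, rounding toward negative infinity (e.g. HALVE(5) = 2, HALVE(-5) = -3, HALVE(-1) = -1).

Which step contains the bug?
Step 3

Trace with buggy code:
Initial: p=10, z=4
After step 1: p=4, z=10
After step 2: p=4, z=40
After step 3: p=40, z=4
After step 4: p=40, z=3
After step 5: p=40, z=1
Actual final p=40, z=1 ≠ expected p=-36, z=19.
Step 3 is the only position where a single-operation replacement can produce the expected result.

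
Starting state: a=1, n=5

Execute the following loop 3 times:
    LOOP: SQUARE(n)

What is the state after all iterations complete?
a=1, n=390625

Iteration trace:
Start: a=1, n=5
After iteration 1: a=1, n=25
After iteration 2: a=1, n=625
After iteration 3: a=1, n=390625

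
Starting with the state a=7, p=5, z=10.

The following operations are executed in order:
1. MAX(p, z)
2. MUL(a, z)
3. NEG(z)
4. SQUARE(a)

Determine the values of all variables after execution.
{a: 4900, p: 10, z: -10}

Step-by-step execution:
Initial: a=7, p=5, z=10
After step 1 (MAX(p, z)): a=7, p=10, z=10
After step 2 (MUL(a, z)): a=70, p=10, z=10
After step 3 (NEG(z)): a=70, p=10, z=-10
After step 4 (SQUARE(a)): a=4900, p=10, z=-10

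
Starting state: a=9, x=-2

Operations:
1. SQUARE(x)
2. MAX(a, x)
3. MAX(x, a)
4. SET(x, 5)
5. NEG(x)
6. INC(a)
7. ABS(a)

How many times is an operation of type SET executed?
1

Counting SET operations:
Step 4: SET(x, 5) ← SET
Total: 1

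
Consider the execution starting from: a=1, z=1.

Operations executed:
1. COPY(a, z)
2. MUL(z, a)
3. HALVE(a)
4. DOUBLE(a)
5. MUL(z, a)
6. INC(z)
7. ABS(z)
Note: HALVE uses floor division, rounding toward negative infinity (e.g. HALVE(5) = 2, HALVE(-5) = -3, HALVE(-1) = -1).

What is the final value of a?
a = 0

Tracing execution:
Step 1: COPY(a, z) → a = 1
Step 2: MUL(z, a) → a = 1
Step 3: HALVE(a) → a = 0
Step 4: DOUBLE(a) → a = 0
Step 5: MUL(z, a) → a = 0
Step 6: INC(z) → a = 0
Step 7: ABS(z) → a = 0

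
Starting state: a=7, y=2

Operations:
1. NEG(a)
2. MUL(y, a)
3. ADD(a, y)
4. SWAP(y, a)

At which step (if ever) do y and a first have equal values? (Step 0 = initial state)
Never

y and a never become equal during execution.

Comparing values at each step:
Initial: y=2, a=7
After step 1: y=2, a=-7
After step 2: y=-14, a=-7
After step 3: y=-14, a=-21
After step 4: y=-21, a=-14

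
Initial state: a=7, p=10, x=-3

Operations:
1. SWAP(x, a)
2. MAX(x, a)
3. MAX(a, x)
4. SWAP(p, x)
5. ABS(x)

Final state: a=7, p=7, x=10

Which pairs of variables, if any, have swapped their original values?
None

Comparing initial and final values:
p: 10 → 7
x: -3 → 10
a: 7 → 7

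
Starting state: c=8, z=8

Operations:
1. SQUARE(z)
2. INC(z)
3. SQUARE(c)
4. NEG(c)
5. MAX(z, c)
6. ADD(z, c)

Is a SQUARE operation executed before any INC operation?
Yes

First SQUARE: step 1
First INC: step 2
Since 1 < 2, SQUARE comes first.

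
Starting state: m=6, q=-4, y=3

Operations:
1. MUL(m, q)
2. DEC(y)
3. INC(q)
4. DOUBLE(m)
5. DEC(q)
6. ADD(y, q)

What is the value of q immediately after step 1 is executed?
q = -4

Tracing q through execution:
Initial: q = -4
After step 1 (MUL(m, q)): q = -4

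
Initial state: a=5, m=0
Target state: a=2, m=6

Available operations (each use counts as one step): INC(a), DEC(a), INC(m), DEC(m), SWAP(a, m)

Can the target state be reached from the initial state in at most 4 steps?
Yes

Path (4 steps): INC(a) → INC(m) → INC(m) → SWAP(a, m)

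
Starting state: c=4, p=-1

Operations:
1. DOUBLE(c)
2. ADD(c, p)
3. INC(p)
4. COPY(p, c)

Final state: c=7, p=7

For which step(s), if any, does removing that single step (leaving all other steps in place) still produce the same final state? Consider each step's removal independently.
Step(s) 3

Testing removal of each single step:
Without step 1: final = c=3, p=3 (different)
Without step 2: final = c=8, p=8 (different)
Without step 3: final = c=7, p=7 (same)
Without step 4: final = c=7, p=0 (different)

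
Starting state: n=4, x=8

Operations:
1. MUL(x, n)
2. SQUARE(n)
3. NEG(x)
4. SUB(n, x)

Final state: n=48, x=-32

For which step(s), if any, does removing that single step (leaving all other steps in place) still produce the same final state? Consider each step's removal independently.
None - removing any single step changes the final result

Testing removal of each single step:
Without step 1: final = n=24, x=-8 (different)
Without step 2: final = n=36, x=-32 (different)
Without step 3: final = n=-16, x=32 (different)
Without step 4: final = n=16, x=-32 (different)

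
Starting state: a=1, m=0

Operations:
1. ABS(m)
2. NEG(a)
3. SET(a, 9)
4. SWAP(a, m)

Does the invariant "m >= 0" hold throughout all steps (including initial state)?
Yes

The invariant holds at every step.

State at each step:
Initial: a=1, m=0
After step 1: a=1, m=0
After step 2: a=-1, m=0
After step 3: a=9, m=0
After step 4: a=0, m=9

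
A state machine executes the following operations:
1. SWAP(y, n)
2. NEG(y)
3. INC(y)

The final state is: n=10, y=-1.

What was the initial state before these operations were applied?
n=2, y=10

Working backwards:
Final state: n=10, y=-1
Before step 3 (INC(y)): n=10, y=-2
Before step 2 (NEG(y)): n=10, y=2
Before step 1 (SWAP(y, n)): n=2, y=10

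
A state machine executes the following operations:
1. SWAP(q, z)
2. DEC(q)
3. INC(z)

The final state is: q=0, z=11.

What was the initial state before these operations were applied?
q=10, z=1

Working backwards:
Final state: q=0, z=11
Before step 3 (INC(z)): q=0, z=10
Before step 2 (DEC(q)): q=1, z=10
Before step 1 (SWAP(q, z)): q=10, z=1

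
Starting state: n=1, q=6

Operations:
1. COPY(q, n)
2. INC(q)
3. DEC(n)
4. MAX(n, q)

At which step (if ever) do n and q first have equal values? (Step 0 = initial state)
Step 1

n and q first become equal after step 1.

Comparing values at each step:
Initial: n=1, q=6
After step 1: n=1, q=1 ← equal!
After step 2: n=1, q=2
After step 3: n=0, q=2
After step 4: n=2, q=2 ← equal!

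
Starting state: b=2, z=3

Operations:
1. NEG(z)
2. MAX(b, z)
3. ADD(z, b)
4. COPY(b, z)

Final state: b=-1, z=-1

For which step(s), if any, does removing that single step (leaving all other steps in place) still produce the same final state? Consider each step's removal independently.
Step(s) 2

Testing removal of each single step:
Without step 1: final = b=6, z=6 (different)
Without step 2: final = b=-1, z=-1 (same)
Without step 3: final = b=-3, z=-3 (different)
Without step 4: final = b=2, z=-1 (different)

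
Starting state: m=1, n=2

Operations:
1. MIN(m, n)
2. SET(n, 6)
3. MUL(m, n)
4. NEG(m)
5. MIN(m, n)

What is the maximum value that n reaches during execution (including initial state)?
6

Values of n at each step:
Initial: n = 2
After step 1: n = 2
After step 2: n = 6 ← maximum
After step 3: n = 6
After step 4: n = 6
After step 5: n = 6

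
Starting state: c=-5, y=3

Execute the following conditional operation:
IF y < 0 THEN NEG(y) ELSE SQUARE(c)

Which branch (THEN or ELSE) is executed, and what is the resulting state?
Branch: ELSE, Final state: c=25, y=3

Evaluating condition: y < 0
y = 3
Condition is False, so ELSE branch executes
After SQUARE(c): c=25, y=3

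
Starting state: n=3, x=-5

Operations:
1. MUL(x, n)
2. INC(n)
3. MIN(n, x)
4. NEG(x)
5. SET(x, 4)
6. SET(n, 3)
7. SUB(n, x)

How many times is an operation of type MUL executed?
1

Counting MUL operations:
Step 1: MUL(x, n) ← MUL
Total: 1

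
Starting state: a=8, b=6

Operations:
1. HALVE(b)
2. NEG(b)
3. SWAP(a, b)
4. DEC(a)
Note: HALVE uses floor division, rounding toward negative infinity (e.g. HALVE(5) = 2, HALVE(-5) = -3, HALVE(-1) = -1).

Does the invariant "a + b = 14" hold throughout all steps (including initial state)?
No, violated after step 1

The invariant is violated after step 1.

State at each step:
Initial: a=8, b=6
After step 1: a=8, b=3
After step 2: a=8, b=-3
After step 3: a=-3, b=8
After step 4: a=-4, b=8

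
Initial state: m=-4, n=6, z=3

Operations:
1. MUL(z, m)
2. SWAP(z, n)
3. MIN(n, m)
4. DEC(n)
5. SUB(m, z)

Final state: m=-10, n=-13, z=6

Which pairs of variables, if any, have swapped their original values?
None

Comparing initial and final values:
m: -4 → -10
n: 6 → -13
z: 3 → 6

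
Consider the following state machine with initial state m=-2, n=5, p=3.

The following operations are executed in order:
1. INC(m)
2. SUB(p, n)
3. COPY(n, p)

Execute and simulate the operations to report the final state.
{m: -1, n: -2, p: -2}

Step-by-step execution:
Initial: m=-2, n=5, p=3
After step 1 (INC(m)): m=-1, n=5, p=3
After step 2 (SUB(p, n)): m=-1, n=5, p=-2
After step 3 (COPY(n, p)): m=-1, n=-2, p=-2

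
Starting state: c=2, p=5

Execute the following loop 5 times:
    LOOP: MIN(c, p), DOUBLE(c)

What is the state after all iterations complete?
c=10, p=5

Iteration trace:
Start: c=2, p=5
After iteration 1: c=4, p=5
After iteration 2: c=8, p=5
After iteration 3: c=10, p=5
After iteration 4: c=10, p=5
After iteration 5: c=10, p=5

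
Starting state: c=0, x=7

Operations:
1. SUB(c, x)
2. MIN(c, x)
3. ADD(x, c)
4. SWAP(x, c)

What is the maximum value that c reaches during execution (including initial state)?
0

Values of c at each step:
Initial: c = 0 ← maximum
After step 1: c = -7
After step 2: c = -7
After step 3: c = -7
After step 4: c = 0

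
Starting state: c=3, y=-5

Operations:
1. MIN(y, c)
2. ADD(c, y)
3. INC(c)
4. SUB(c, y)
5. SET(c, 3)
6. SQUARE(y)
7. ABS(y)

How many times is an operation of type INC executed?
1

Counting INC operations:
Step 3: INC(c) ← INC
Total: 1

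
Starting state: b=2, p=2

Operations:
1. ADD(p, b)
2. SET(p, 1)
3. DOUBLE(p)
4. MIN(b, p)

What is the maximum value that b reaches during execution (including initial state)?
2

Values of b at each step:
Initial: b = 2 ← maximum
After step 1: b = 2
After step 2: b = 2
After step 3: b = 2
After step 4: b = 2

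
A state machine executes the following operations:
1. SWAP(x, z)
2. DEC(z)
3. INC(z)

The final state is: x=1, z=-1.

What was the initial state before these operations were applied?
x=-1, z=1

Working backwards:
Final state: x=1, z=-1
Before step 3 (INC(z)): x=1, z=-2
Before step 2 (DEC(z)): x=1, z=-1
Before step 1 (SWAP(x, z)): x=-1, z=1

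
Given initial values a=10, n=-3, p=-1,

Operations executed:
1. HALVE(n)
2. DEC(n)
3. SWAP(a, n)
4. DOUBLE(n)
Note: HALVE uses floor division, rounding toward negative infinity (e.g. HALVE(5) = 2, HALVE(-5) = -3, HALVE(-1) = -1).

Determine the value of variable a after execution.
a = -3

Tracing execution:
Step 1: HALVE(n) → a = 10
Step 2: DEC(n) → a = 10
Step 3: SWAP(a, n) → a = -3
Step 4: DOUBLE(n) → a = -3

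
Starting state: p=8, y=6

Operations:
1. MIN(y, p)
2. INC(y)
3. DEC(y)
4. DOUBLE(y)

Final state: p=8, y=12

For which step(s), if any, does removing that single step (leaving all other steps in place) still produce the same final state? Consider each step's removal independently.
Step(s) 1

Testing removal of each single step:
Without step 1: final = p=8, y=12 (same)
Without step 2: final = p=8, y=10 (different)
Without step 3: final = p=8, y=14 (different)
Without step 4: final = p=8, y=6 (different)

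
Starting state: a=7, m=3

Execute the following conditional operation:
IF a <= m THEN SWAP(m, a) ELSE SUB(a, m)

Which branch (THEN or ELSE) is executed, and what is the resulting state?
Branch: ELSE, Final state: a=4, m=3

Evaluating condition: a <= m
a = 7, m = 3
Condition is False, so ELSE branch executes
After SUB(a, m): a=4, m=3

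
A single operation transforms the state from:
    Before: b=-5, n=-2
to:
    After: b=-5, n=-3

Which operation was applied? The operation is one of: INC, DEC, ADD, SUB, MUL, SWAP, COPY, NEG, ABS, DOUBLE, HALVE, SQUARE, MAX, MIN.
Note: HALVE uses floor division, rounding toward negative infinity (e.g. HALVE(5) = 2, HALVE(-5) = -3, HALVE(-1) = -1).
DEC(n)

Analyzing the change:
Before: b=-5, n=-2
After: b=-5, n=-3
Variable n changed from -2 to -3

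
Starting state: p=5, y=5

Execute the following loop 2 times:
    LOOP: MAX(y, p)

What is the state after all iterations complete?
p=5, y=5

Iteration trace:
Start: p=5, y=5
After iteration 1: p=5, y=5
After iteration 2: p=5, y=5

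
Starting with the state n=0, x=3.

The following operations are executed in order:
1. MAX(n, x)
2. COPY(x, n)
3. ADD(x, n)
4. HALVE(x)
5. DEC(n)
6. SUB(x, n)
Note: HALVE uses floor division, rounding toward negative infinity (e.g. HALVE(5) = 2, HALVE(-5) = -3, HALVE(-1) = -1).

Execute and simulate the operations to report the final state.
{n: 2, x: 1}

Step-by-step execution:
Initial: n=0, x=3
After step 1 (MAX(n, x)): n=3, x=3
After step 2 (COPY(x, n)): n=3, x=3
After step 3 (ADD(x, n)): n=3, x=6
After step 4 (HALVE(x)): n=3, x=3
After step 5 (DEC(n)): n=2, x=3
After step 6 (SUB(x, n)): n=2, x=1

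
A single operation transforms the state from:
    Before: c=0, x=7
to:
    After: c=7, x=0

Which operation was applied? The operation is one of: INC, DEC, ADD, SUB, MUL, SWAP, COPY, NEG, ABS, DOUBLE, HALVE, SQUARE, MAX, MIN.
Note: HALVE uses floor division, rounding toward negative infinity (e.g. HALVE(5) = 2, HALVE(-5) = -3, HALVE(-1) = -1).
SWAP(c, x)

Analyzing the change:
Before: c=0, x=7
After: c=7, x=0
Variable c changed from 0 to 7
Variable x changed from 7 to 0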